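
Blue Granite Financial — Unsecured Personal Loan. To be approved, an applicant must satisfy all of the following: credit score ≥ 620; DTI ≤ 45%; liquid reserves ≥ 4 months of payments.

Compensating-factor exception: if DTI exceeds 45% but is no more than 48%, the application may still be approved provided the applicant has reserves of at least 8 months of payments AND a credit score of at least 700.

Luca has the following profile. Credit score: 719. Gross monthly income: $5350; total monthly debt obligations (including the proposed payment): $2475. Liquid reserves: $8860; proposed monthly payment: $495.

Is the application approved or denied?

Approved

Credit score 719 ≥ 620 (meets base)
DTI = 2,475/5,350 = 46.3% > 45% — standard DTI limit exceeded.
Reserves: 8,860 ÷ 495 = 17.9 months (meets 4-month minimum)
46.3% falls in the override range (45%–48%), so the compensating-factor test applies.
Reserves 17.9 ≥ 8 months; credit score 719 ≥ 700.
Both compensating conditions met → exception applies.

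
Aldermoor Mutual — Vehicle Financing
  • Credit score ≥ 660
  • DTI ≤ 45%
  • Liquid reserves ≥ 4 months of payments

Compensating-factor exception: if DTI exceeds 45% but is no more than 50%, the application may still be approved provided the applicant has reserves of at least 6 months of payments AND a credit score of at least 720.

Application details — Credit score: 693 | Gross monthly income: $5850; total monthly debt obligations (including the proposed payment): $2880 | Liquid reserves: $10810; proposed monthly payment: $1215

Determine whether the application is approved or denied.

Credit score 693 ≥ 660 (meets base)
DTI = 2,880/5,850 = 49.2% > 45% — standard DTI limit exceeded.
Reserves = 10,810/1,215 = 8.9 months ≥ 4
49.2% falls in the override range (45%–50%), so the compensating-factor test applies.
Override check — reserves: 8.9 mo (ok); score: 693 (below 720).
Compensating-factor requirement not fully met.

Denied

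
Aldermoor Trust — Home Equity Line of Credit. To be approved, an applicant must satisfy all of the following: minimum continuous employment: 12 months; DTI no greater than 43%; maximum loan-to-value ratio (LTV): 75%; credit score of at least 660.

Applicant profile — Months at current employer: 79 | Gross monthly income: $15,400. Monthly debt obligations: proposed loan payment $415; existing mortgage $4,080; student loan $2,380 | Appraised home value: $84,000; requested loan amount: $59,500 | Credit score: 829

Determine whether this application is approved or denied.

Employment 79 ≥ 12 months
Total monthly debts = (415 + 4,080 + 2,380) = 6,875. Debt-to-income = 6,875/15,400 = 44.6% — over 43% limit
LTV = 59,500/84,000 = 70.8% ≤ 75%
Credit score 829 ≥ 660 (meets)
Fails on DTI.

Denied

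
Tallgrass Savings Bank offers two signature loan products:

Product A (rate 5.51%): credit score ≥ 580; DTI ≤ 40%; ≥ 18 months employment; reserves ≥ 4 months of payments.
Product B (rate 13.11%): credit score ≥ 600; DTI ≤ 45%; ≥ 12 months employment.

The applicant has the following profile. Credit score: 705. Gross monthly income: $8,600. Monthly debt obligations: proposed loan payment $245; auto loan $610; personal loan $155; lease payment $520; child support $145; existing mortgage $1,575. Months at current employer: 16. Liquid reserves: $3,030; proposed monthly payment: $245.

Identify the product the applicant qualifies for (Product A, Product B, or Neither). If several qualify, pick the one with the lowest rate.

Product B

Total debts = (245 + 610 + 155 + 520 + 145 + 1,575) = 3,250; DTI = 3,250/8,600 = 37.8%.
Reserves = 3,030/245 = 12.4 months.
Product A: score 705 ≥ 580; DTI 37.8% ≤ 40%; employment 16 < 18 mo; reserves 12.4 ≥ 4 mo → does not qualify.
Product B: score 705 ≥ 600; DTI 37.8% ≤ 45%; employment 16 ≥ 12 mo → qualifies.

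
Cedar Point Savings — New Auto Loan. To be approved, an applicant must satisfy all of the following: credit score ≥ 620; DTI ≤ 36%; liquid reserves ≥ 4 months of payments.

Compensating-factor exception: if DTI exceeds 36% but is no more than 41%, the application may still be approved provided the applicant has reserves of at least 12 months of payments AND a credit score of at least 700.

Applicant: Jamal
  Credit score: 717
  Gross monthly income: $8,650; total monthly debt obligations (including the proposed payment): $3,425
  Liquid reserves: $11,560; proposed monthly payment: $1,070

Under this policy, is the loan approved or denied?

Denied

Credit score 717 ≥ 620 (meets base)
DTI: 3,425 ÷ 8,650 = 39.6%, over the 36% base limit.
Reserves: 11,560 ÷ 1,070 = 10.8 months (meets 4-month minimum)
DTI 39.6% is within the 36%–41% exception band; checking compensating factors.
Override check — reserves: 10.8 mo (short of 12); score: 717 (ok).
Override conditions not both satisfied; exception does not apply.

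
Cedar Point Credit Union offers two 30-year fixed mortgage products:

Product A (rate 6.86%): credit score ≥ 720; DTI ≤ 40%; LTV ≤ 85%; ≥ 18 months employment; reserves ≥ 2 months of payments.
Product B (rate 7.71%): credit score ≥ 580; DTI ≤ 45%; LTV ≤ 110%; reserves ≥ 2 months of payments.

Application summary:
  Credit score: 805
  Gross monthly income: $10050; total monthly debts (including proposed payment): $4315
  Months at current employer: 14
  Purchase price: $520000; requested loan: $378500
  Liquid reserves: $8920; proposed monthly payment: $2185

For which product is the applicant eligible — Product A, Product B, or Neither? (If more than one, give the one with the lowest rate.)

Product B

DTI = 4,315/10,050 = 42.9%.
LTV = 378,500/520,000 = 72.8%.
Reserves = 8,920/2,185 = 4.1 months.
Product A: score 805 ≥ 720; DTI 42.9% > 40%; LTV 72.8% ≤ 85%; employment 14 < 18 mo; reserves 4.1 ≥ 2 mo → does not qualify.
Product B: score 805 ≥ 580; DTI 42.9% ≤ 45%; LTV 72.8% ≤ 110%; reserves 4.1 ≥ 2 mo → qualifies.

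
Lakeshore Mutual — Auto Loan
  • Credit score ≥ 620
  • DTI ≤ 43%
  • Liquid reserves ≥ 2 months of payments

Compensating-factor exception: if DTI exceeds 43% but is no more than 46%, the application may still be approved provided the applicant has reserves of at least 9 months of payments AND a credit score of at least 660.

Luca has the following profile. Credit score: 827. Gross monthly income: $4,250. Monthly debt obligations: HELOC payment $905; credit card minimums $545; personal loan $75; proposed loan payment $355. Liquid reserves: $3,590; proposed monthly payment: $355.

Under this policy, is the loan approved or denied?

Credit score 827 ≥ 620 (meets base)
Total debts = (905 + 545 + 75 + 355) = 1,880. DTI = 1,880/4,250 = 44.2% > 43% — standard DTI limit exceeded.
Reserves = 3,590/355 = 10.1 months ≥ 2
44.2% falls in the override range (43%–46%), so the compensating-factor test applies.
Override check — reserves: 10.1 mo (ok); score: 827 (ok).
Both compensating conditions met → exception applies.

Approved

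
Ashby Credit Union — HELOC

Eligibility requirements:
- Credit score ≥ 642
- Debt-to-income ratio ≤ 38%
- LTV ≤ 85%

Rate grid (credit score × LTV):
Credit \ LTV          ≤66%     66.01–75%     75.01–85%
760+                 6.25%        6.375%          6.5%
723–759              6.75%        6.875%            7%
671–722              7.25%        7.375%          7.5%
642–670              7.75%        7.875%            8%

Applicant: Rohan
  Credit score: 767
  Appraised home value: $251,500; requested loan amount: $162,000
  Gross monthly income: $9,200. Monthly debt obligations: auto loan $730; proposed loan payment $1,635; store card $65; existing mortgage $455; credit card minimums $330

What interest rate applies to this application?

6.25%

Credit score 767 ≥ 642; Total monthly debts = (730 + 1,635 + 65 + 455 + 330) = 3,215. Debt-to-income = 3,215/9,200 = 34.9% — meets 38% limit
LTV: 162,000 ÷ 251,500 = 64.4%, within 85% cap
Credit 767 → row 760+; LTV 64.4% → column ≤66%. Grid cell → 6.25%.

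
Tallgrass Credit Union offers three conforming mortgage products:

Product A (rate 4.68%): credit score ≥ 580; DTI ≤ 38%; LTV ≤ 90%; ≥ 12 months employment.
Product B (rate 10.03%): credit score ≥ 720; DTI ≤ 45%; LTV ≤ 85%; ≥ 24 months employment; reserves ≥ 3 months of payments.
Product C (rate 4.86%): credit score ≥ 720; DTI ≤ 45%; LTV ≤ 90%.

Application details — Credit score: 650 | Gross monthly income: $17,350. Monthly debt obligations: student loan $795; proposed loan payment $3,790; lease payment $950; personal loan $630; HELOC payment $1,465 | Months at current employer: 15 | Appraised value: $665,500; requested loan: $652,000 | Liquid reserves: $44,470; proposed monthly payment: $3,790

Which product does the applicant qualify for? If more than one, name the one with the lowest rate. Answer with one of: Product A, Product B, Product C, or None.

None

Total debts = (795 + 3,790 + 950 + 630 + 1,465) = 7,630; DTI = 7,630/17,350 = 44%.
LTV = 652,000/665,500 = 98%.
Reserves = 44,470/3,790 = 11.7 months.
Product A: score 650 ≥ 580; DTI 44% > 38%; LTV 98% > 90%; employment 15 ≥ 12 mo → does not qualify.
Product B: score 650 < 720; DTI 44% ≤ 45%; LTV 98% > 85%; employment 15 < 24 mo; reserves 11.7 ≥ 3 mo → does not qualify.
Product C: score 650 < 720; DTI 44% ≤ 45%; LTV 98% > 90% → does not qualify.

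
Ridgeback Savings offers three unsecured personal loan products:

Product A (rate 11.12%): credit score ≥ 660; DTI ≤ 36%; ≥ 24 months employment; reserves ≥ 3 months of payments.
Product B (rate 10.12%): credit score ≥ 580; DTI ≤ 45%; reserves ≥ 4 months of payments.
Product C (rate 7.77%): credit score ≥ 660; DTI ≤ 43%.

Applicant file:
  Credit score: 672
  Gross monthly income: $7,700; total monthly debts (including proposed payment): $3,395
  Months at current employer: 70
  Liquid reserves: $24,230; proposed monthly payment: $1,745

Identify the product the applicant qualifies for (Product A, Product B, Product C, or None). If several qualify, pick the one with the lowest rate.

Product B

DTI = 3,395/7,700 = 44.1%.
Reserves = 24,230/1,745 = 13.9 months.
Product A: score 672 ≥ 660; DTI 44.1% > 36%; employment 70 ≥ 24 mo; reserves 13.9 ≥ 3 mo → does not qualify.
Product B: score 672 ≥ 580; DTI 44.1% ≤ 45%; reserves 13.9 ≥ 4 mo → qualifies.
Product C: score 672 ≥ 660; DTI 44.1% > 43% → does not qualify.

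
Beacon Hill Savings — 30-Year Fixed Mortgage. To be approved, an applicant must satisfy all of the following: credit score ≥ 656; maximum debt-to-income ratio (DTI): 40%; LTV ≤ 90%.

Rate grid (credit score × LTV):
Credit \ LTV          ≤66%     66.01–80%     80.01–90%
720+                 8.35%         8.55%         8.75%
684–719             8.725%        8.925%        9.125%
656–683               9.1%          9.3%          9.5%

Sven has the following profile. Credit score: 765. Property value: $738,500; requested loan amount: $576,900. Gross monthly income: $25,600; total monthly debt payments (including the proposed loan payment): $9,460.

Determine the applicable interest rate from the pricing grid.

Credit score 765 ≥ 656; DTI = 9,460/25,600 = 37% ≤ 40%
LTV = 576,900/738,500 = 78.1% ≤ 90%
Score 765 is in the 720+ band; LTV 78.1% is in the 66.01–80% band → 8.55%.

8.55%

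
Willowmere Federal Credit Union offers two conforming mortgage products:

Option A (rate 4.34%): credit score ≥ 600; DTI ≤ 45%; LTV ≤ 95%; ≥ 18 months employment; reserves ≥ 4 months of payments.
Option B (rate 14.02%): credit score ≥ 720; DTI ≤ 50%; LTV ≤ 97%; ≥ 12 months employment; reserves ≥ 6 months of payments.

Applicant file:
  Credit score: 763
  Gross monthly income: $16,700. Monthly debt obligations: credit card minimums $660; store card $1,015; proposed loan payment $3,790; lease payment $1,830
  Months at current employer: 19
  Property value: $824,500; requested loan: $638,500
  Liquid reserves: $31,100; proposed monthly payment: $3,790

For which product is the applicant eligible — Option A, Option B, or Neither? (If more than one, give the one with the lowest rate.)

Option A

Total debts = (660 + 1,015 + 3,790 + 1,830) = 7,295; DTI = 7,295/16,700 = 43.7%.
LTV = 638,500/824,500 = 77.4%.
Reserves = 31,100/3,790 = 8.2 months.
Option A: score 763 ≥ 600; DTI 43.7% ≤ 45%; LTV 77.4% ≤ 95%; employment 19 ≥ 18 mo; reserves 8.2 ≥ 4 mo → qualifies.
Option B: score 763 ≥ 720; DTI 43.7% ≤ 50%; LTV 77.4% ≤ 97%; employment 19 ≥ 12 mo; reserves 8.2 ≥ 6 mo → qualifies.
Qualifying: Option A, Option B. Lowest rate is 4.34% → Option A.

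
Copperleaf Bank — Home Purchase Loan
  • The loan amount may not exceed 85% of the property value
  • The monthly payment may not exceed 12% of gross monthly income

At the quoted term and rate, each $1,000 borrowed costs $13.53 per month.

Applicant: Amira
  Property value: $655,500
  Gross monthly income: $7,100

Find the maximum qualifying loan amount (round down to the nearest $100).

Payment cap: 12% × $7,100 = $852/month.
At $13.53 per $1,000, that supports 852/13.53 × 1,000 ≈ $62,971 → $62,900.
LTV cap: 85% × $655,500 = $557,175 → $557,100.
Binding constraint: payment-to-income.

$62,900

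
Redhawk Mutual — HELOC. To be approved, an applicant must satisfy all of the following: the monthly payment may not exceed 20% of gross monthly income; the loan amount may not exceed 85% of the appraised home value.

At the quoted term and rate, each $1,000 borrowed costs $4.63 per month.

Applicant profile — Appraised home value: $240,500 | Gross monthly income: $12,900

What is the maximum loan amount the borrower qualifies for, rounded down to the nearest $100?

Payment cap: 20% × $12,900 = $2,580/month.
At $4.63 per $1,000, that supports 2,580/4.63 × 1,000 ≈ $557,235 → $557,200.
LTV cap: 85% × $240,500 = $204,425 → $204,400.
Binding constraint: loan-to-value.

$204,400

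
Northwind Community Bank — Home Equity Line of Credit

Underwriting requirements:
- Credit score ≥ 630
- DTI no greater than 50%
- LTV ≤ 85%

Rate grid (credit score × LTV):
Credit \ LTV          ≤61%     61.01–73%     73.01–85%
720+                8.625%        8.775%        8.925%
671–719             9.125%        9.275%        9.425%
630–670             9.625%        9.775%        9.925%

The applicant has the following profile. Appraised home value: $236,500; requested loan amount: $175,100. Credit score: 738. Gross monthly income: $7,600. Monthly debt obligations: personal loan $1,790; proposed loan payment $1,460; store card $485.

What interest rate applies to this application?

8.925%

Credit score 738 ≥ 630; Total monthly debts = (1,790 + 1,460 + 485) = 3,735. Debt-to-income = 3,735/7,600 = 49.1% — meets 50% limit
LTV = 175,100/236,500 = 74% ≤ 85%
Row: 738 falls in 720+. Column: 74% falls in 73.01–85%. Rate = 8.925%.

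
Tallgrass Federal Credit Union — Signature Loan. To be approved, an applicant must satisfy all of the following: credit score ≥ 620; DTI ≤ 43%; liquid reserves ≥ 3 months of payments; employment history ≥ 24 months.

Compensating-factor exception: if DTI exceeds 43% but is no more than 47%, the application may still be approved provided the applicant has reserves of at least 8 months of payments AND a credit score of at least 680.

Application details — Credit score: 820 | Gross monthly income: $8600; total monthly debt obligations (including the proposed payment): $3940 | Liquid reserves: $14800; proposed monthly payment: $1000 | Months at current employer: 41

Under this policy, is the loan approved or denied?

Approved

Credit score 820 ≥ 620 (meets base)
DTI: 3,940 ÷ 8,600 = 45.8%, over the 43% base limit.
Reserves: 14,800 ÷ 1,000 = 14.8 months (meets 3-month minimum)
Employment 41 ≥ 24 months
45.8% falls in the override range (43%–47%), so the compensating-factor test applies.
Override check — reserves: 14.8 mo (ok); score: 820 (ok).
Both override conditions satisfied; DTI exception granted.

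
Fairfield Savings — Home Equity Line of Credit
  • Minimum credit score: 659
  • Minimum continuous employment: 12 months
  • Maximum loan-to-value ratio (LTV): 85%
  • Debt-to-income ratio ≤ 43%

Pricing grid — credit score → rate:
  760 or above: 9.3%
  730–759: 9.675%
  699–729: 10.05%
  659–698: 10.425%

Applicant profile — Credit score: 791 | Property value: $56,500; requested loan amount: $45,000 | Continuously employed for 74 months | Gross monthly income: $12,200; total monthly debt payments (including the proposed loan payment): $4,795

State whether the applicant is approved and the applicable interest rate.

Credit score 791 ≥ 659 (meets minimum)
Employment 74 ≥ 12 months
LTV: 45,000 ÷ 56,500 = 79.6%, within 85% cap
DTI = 4,795/12,200 = 39.3% ≤ 43%
All requirements met. Score 791 falls in the 760 or above tier → 9.3%.

Approved at 9.3%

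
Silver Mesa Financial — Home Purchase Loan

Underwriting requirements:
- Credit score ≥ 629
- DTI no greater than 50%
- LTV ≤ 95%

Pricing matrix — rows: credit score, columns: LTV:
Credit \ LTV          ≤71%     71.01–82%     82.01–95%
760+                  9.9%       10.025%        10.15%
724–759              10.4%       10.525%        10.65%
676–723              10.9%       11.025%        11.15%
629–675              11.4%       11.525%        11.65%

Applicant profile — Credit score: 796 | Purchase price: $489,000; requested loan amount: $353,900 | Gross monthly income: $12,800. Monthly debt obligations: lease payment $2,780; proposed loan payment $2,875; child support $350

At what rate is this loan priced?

Credit score 796 ≥ 629; Total monthly debts = (2,780 + 2,875 + 350) = 6,005. DTI: 6,005 ÷ 12,800 = 46.9%, within the 50% cap
LTV = 353,900/489,000 = 72.4% ≤ 95%
Credit 796 → row 760+; LTV 72.4% → column 71.01–82%. Grid cell → 10.025%.

10.025%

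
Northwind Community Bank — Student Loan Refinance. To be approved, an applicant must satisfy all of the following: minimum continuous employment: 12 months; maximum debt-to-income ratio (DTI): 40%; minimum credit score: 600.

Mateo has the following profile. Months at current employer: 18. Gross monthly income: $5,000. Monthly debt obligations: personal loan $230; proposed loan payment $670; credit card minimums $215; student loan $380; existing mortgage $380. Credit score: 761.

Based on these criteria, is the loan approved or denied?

Approved

Employment 18 ≥ 12 months
Total monthly debts = (230 + 670 + 215 + 380 + 380) = 1,875. DTI = 1,875/5,000 = 37.5% ≤ 40%
Credit score 761 ≥ 600 (meets)
All criteria satisfied.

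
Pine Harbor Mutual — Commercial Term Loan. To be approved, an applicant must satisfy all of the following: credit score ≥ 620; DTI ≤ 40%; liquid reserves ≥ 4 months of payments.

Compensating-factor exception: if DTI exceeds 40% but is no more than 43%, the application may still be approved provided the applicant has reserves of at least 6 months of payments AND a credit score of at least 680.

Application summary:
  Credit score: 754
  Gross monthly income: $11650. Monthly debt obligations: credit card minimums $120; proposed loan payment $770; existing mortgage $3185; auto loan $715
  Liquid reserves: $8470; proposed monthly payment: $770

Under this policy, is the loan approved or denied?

Credit score 754 ≥ 620 (meets base)
Total debts = (120 + 770 + 3,185 + 715) = 4,790. DTI: 4,790 ÷ 11,650 = 41.1%, over the 40% base limit.
Reserves: 8,470 ÷ 770 = 11.0 months (meets 4-month minimum)
DTI 41.1% is within the 40%–43% exception band; checking compensating factors.
Override check — reserves: 11.0 mo (ok); score: 754 (ok).
Both override conditions satisfied; DTI exception granted.

Approved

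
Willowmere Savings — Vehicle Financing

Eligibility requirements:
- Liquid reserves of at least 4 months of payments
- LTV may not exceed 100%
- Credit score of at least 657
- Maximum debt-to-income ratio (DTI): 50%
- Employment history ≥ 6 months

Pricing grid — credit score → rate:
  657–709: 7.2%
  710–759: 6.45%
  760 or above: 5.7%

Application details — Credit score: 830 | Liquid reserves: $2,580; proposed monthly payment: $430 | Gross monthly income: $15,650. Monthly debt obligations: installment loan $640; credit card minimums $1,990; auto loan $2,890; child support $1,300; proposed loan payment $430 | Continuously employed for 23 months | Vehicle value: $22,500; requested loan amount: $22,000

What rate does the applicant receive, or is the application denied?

Approved at 5.7%

Credit score 830 ≥ 657 (meets minimum)
Employment 23 ≥ 6 months
Total monthly debts = (640 + 1,990 + 2,890 + 1,300 + 430) = 7,250. Debt-to-income = 7,250/15,650 = 46.3% — meets 50% limit
LTV: 22,000 ÷ 22,500 = 97.8%, within 100% cap
Reserves = 2,580/430 = 6.0 months ≥ 4
All requirements met. Score 830 falls in the 760 or above tier → 5.7%.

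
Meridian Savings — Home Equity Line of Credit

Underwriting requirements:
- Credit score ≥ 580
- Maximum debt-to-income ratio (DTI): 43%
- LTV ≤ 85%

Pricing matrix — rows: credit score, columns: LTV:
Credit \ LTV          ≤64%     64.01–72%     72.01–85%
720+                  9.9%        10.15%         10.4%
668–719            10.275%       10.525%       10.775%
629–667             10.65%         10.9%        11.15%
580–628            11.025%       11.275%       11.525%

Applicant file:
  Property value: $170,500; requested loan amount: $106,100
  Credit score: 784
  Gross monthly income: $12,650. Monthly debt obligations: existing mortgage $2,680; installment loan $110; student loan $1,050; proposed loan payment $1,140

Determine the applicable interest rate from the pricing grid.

Credit score 784 ≥ 580; Total monthly debts = (2,680 + 110 + 1,050 + 1,140) = 4,980. Debt-to-income = 4,980/12,650 = 39.4% — meets 43% limit
Loan-to-value = 106,100/170,500 = 62.2% — pass (85% max)
Credit 784 → row 720+; LTV 62.2% → column ≤64%. Grid cell → 9.9%.

9.9%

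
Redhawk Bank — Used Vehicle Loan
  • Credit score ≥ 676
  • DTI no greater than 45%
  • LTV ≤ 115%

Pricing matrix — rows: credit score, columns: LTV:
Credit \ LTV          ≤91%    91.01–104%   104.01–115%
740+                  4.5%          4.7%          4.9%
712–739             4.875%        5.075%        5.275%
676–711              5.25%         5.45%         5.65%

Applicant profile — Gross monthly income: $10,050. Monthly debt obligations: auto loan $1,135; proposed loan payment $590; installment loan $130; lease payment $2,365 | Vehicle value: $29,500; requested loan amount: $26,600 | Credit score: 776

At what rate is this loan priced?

Credit score 776 ≥ 676; Total monthly debts = (1,135 + 590 + 130 + 2,365) = 4,220. DTI: 4,220 ÷ 10,050 = 42%, within the 45% cap
Loan-to-value = 26,600/29,500 = 90.2% — pass (115% max)
Score 776 is in the 740+ band; LTV 90.2% is in the ≤91% band → 4.5%.

4.5%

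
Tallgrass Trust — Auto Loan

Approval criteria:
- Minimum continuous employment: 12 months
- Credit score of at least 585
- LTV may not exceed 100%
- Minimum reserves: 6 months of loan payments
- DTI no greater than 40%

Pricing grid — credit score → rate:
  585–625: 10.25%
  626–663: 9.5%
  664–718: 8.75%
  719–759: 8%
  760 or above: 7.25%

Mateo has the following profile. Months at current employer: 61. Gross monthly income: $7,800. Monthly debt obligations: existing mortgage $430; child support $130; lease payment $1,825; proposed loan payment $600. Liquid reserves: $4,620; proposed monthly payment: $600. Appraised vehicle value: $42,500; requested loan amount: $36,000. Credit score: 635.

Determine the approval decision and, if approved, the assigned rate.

Credit score 635 ≥ 585 (meets minimum)
Employment 61 ≥ 12 months
LTV = 36,000/42,500 = 84.7% ≤ 100%
Total monthly debts = (430 + 130 + 1,825 + 600) = 2,985. Debt-to-income = 2,985/7,800 = 38.3% — meets 40% limit
Liquid reserves cover 4,620/600 = 7.7 months — ≥ 6 required
All requirements met. Score 635 falls in the 626–663 tier → 9.5%.

Approved at 9.5%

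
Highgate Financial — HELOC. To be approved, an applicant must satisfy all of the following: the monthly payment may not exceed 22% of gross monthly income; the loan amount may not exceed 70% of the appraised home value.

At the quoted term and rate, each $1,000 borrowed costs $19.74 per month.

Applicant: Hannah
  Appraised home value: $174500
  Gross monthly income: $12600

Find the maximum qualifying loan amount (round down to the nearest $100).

$122,100

Payment cap: 22% × $12,600 = $2,772/month.
At $19.74 per $1,000, that supports 2,772/19.74 × 1,000 ≈ $140,425 → $140,400.
LTV cap: 70% × $174,500 = $122,150 → $122,100.
Binding constraint: loan-to-value.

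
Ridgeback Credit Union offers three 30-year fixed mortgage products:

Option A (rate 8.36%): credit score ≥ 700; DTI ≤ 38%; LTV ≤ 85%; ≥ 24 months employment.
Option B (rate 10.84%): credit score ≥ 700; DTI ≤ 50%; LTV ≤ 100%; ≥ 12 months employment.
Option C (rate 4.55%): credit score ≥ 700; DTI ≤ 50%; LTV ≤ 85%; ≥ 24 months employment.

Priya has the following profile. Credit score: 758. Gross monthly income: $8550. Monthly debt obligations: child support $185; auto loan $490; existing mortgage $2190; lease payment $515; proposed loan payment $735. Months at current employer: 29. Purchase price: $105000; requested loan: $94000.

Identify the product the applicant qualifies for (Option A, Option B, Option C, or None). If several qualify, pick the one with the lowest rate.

Option B

Total debts = (185 + 490 + 2,190 + 515 + 735) = 4,115; DTI = 4,115/8,550 = 48.1%.
LTV = 94,000/105,000 = 89.5%.
Option A: score 758 ≥ 700; DTI 48.1% > 38%; LTV 89.5% > 85%; employment 29 ≥ 24 mo → does not qualify.
Option B: score 758 ≥ 700; DTI 48.1% ≤ 50%; LTV 89.5% ≤ 100%; employment 29 ≥ 12 mo → qualifies.
Option C: score 758 ≥ 700; DTI 48.1% ≤ 50%; LTV 89.5% > 85%; employment 29 ≥ 24 mo → does not qualify.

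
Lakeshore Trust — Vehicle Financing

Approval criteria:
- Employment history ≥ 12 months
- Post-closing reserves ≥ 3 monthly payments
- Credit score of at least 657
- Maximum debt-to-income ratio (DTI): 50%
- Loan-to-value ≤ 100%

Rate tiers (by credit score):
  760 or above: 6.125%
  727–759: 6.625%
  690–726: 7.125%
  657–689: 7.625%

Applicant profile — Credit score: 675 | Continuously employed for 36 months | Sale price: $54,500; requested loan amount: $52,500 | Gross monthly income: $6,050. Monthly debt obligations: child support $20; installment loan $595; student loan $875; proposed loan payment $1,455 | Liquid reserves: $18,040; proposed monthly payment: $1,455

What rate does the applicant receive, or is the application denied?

Approved at 7.625%

Credit score 675 ≥ 657 (meets minimum)
LTV: 52,500 ÷ 54,500 = 96.3%, within 100% cap
Reserves: 18,040 ÷ 1,455 = 12.4 months (meets 3-month minimum)
Employment 36 ≥ 12 months
Total monthly debts = (20 + 595 + 875 + 1,455) = 2,945. DTI: 2,945 ÷ 6,050 = 48.7%, within the 50% cap
All requirements met. Score 675 falls in the 657–689 tier → 7.625%.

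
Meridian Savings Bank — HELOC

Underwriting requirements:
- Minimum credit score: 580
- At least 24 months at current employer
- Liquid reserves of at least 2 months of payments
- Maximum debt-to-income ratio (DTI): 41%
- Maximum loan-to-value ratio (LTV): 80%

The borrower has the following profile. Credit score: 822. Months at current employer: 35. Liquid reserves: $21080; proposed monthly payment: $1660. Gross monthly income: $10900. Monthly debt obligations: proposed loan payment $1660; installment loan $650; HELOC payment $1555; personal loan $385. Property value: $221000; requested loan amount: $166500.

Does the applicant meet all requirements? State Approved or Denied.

Credit score 822 ≥ 580 (meets)
Employment 35 ≥ 24 months
Reserves: 21,080 ÷ 1,660 = 12.7 months (meets 2-month minimum)
Total monthly debts = (1,660 + 650 + 1,555 + 385) = 4,250. DTI = 4,250/10,900 = 39% ≤ 41%
LTV: 166,500 ÷ 221,000 = 75.3%, within 80% cap
All criteria satisfied.

Approved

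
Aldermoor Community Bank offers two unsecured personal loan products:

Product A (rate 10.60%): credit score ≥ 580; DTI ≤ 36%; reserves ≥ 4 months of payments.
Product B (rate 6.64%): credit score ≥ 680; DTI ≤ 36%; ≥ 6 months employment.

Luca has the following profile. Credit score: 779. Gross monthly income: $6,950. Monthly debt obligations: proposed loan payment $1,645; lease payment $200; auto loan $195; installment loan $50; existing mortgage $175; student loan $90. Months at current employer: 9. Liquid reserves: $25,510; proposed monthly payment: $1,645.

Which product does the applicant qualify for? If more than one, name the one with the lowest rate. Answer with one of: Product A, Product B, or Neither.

Total debts = (1,645 + 200 + 195 + 50 + 175 + 90) = 2,355; DTI = 2,355/6,950 = 33.9%.
Reserves = 25,510/1,645 = 15.5 months.
Product A: score 779 ≥ 580; DTI 33.9% ≤ 36%; reserves 15.5 ≥ 4 mo → qualifies.
Product B: score 779 ≥ 680; DTI 33.9% ≤ 36%; employment 9 ≥ 6 mo → qualifies.
Qualifying: Product A, Product B. Lowest rate is 6.64% → Product B.

Product B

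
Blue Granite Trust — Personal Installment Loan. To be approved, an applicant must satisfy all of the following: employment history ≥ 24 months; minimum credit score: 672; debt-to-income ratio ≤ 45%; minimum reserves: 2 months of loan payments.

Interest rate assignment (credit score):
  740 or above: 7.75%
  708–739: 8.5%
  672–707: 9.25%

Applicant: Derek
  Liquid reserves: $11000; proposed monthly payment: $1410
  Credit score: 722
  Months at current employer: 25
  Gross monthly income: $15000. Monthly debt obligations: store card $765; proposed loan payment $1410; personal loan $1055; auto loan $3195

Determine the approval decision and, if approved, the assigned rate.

Approved at 8.5%

Credit score 722 ≥ 672 (meets minimum)
Employment 25 ≥ 24 months
Reserves = 11,000/1,410 = 7.8 months ≥ 2
Total monthly debts = (765 + 1,410 + 1,055 + 3,195) = 6,425. Debt-to-income = 6,425/15,000 = 42.8% — meets 45% limit
All requirements met. Score 722 falls in the 708–739 tier → 8.5%.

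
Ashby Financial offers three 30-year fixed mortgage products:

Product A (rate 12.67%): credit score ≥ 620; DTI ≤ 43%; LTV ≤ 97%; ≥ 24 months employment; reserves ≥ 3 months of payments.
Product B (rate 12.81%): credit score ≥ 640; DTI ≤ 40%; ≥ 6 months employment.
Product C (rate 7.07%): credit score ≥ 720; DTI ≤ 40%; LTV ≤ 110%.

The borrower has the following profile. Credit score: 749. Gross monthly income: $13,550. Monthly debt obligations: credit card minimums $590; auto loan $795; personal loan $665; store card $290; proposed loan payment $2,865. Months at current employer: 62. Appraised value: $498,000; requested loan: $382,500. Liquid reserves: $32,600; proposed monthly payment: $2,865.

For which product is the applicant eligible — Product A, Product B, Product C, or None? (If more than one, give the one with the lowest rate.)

Total debts = (590 + 795 + 665 + 290 + 2,865) = 5,205; DTI = 5,205/13,550 = 38.4%.
LTV = 382,500/498,000 = 76.8%.
Reserves = 32,600/2,865 = 11.4 months.
Product A: score 749 ≥ 620; DTI 38.4% ≤ 43%; LTV 76.8% ≤ 97%; employment 62 ≥ 24 mo; reserves 11.4 ≥ 3 mo → qualifies.
Product B: score 749 ≥ 640; DTI 38.4% ≤ 40%; employment 62 ≥ 6 mo → qualifies.
Product C: score 749 ≥ 720; DTI 38.4% ≤ 40%; LTV 76.8% ≤ 110% → qualifies.
Qualifying: Product A, Product B, Product C. Lowest rate is 7.07% → Product C.

Product C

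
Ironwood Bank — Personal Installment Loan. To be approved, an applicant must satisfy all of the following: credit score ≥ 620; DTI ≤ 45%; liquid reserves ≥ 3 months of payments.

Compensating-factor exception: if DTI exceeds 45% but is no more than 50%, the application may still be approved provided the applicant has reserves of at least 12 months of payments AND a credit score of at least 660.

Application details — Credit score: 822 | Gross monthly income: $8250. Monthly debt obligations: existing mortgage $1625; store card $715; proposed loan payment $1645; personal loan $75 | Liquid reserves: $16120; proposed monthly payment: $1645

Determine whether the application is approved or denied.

Denied

Credit score 822 ≥ 620 (meets base)
Total debts = (1,625 + 715 + 1,645 + 75) = 4,060. DTI: 4,060 ÷ 8,250 = 49.2%, over the 45% base limit.
Reserves = 16,120/1,645 = 9.8 months ≥ 3
49.2% falls in the override range (45%–50%), so the compensating-factor test applies.
Reserves 9.8 < 12 months; credit score 822 ≥ 660.
Override conditions not both satisfied; exception does not apply.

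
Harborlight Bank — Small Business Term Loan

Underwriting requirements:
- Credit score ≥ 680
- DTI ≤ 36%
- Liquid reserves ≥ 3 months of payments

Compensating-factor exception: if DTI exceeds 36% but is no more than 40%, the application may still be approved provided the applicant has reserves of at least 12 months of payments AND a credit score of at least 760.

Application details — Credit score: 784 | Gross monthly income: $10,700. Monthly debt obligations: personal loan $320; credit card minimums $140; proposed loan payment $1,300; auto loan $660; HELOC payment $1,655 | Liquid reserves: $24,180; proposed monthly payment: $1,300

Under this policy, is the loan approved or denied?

Approved

Credit score 784 ≥ 680 (meets base)
Total debts = (320 + 140 + 1,300 + 660 + 1,655) = 4,075. DTI = 4,075/10,700 = 38.1% > 36% — standard DTI limit exceeded.
Reserves = 24,180/1,300 = 18.6 months ≥ 3
38.1% falls in the override range (36%–40%), so the compensating-factor test applies.
Override check — reserves: 18.6 mo (ok); score: 784 (ok).
Both override conditions satisfied; DTI exception granted.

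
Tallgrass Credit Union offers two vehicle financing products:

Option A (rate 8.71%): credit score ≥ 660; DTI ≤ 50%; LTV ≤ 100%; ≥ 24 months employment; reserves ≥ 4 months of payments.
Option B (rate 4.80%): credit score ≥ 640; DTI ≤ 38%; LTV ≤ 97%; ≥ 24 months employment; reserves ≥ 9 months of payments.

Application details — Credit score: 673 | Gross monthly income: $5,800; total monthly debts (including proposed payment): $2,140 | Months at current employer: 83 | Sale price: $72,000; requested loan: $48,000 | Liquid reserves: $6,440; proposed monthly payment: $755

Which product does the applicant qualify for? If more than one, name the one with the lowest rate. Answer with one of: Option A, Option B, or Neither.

DTI = 2,140/5,800 = 36.9%.
LTV = 48,000/72,000 = 66.7%.
Reserves = 6,440/755 = 8.5 months.
Option A: score 673 ≥ 660; DTI 36.9% ≤ 50%; LTV 66.7% ≤ 100%; employment 83 ≥ 24 mo; reserves 8.5 ≥ 4 mo → qualifies.
Option B: score 673 ≥ 640; DTI 36.9% ≤ 38%; LTV 66.7% ≤ 97%; employment 83 ≥ 24 mo; reserves 8.5 < 9 mo → does not qualify.

Option A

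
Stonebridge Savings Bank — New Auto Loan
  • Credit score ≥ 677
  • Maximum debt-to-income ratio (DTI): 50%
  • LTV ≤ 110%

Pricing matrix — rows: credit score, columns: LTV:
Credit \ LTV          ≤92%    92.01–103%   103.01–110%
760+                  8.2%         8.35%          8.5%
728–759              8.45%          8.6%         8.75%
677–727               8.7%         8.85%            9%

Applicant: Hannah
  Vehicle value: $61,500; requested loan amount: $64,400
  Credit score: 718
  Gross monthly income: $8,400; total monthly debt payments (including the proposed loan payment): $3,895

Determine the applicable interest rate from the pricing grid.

9%

Credit score 718 ≥ 677; DTI = 3,895/8,400 = 46.4% ≤ 50%
Loan-to-value = 64,400/61,500 = 104.7% — pass (110% max)
Row: 718 falls in 677–727. Column: 104.7% falls in 103.01–110%. Rate = 9%.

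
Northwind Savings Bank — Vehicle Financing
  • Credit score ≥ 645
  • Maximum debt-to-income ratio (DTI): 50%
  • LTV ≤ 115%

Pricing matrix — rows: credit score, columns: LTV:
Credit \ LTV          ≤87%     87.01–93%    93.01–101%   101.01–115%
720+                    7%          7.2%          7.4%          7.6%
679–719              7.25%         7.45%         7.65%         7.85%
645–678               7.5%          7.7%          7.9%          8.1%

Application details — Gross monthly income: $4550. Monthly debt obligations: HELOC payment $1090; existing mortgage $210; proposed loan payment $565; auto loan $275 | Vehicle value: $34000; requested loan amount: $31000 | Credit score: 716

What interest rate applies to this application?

7.45%

Credit score 716 ≥ 645; Total monthly debts = (1,090 + 210 + 565 + 275) = 2,140. DTI: 2,140 ÷ 4,550 = 47%, within the 50% cap
LTV: 31,000 ÷ 34,000 = 91.2%, within 115% cap
Credit 716 → row 679–719; LTV 91.2% → column 87.01–93%. Grid cell → 7.45%.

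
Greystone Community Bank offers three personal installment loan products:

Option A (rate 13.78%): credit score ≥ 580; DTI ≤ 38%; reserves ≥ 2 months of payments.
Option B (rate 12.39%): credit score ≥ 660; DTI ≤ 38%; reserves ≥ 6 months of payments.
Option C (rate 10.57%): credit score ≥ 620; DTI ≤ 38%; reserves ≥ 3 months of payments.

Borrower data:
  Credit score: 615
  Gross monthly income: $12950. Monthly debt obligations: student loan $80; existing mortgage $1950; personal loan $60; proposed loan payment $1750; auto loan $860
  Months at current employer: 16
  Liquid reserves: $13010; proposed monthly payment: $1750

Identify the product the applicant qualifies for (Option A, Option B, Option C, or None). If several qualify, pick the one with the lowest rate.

Option A

Total debts = (80 + 1,950 + 60 + 1,750 + 860) = 4,700; DTI = 4,700/12,950 = 36.3%.
Reserves = 13,010/1,750 = 7.4 months.
Option A: score 615 ≥ 580; DTI 36.3% ≤ 38%; reserves 7.4 ≥ 2 mo → qualifies.
Option B: score 615 < 660; DTI 36.3% ≤ 38%; reserves 7.4 ≥ 6 mo → does not qualify.
Option C: score 615 < 620; DTI 36.3% ≤ 38%; reserves 7.4 ≥ 3 mo → does not qualify.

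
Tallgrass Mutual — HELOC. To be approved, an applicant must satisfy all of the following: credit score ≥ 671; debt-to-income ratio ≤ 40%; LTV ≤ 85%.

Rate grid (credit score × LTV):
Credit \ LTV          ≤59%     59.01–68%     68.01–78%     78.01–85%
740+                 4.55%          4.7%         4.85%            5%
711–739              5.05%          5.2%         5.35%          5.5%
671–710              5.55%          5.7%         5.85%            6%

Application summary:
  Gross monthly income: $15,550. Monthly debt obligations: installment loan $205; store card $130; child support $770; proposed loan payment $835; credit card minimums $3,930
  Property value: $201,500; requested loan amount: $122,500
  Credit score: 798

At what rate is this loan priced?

Credit score 798 ≥ 671; Total monthly debts = (205 + 130 + 770 + 835 + 3,930) = 5,870. DTI: 5,870 ÷ 15,550 = 37.7%, within the 40% cap
Loan-to-value = 122,500/201,500 = 60.8% — pass (85% max)
Row: 798 falls in 740+. Column: 60.8% falls in 59.01–68%. Rate = 4.7%.

4.7%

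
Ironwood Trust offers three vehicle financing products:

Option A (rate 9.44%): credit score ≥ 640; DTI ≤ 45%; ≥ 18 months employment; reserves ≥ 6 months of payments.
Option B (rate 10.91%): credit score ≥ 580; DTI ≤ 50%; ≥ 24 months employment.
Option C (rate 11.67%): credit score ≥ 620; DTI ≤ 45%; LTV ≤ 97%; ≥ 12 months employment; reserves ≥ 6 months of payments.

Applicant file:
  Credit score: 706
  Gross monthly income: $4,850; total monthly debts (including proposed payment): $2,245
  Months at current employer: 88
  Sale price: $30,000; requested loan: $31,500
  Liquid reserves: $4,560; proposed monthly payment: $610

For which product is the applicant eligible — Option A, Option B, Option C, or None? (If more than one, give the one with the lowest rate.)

DTI = 2,245/4,850 = 46.3%.
LTV = 31,500/30,000 = 105%.
Reserves = 4,560/610 = 7.5 months.
Option A: score 706 ≥ 640; DTI 46.3% > 45%; employment 88 ≥ 18 mo; reserves 7.5 ≥ 6 mo → does not qualify.
Option B: score 706 ≥ 580; DTI 46.3% ≤ 50%; employment 88 ≥ 24 mo → qualifies.
Option C: score 706 ≥ 620; DTI 46.3% > 45%; LTV 105% > 97%; employment 88 ≥ 12 mo; reserves 7.5 ≥ 6 mo → does not qualify.

Option B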